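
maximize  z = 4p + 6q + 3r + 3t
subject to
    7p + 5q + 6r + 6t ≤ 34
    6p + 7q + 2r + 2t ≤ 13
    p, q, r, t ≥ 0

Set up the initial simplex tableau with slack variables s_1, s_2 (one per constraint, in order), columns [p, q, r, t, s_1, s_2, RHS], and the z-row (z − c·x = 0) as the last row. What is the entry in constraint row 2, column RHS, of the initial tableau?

The RHS of constraint 2 is b_2 = 13.

13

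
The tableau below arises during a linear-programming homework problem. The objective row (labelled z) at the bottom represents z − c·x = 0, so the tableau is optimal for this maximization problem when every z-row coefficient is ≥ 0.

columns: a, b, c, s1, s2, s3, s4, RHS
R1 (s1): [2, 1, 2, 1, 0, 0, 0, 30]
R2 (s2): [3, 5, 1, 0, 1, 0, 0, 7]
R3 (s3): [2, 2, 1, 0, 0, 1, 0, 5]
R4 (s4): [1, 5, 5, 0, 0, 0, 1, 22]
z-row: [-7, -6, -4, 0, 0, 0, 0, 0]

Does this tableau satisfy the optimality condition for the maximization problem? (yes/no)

no

The z-row has a negative entry -7 in column a, so it is not optimal.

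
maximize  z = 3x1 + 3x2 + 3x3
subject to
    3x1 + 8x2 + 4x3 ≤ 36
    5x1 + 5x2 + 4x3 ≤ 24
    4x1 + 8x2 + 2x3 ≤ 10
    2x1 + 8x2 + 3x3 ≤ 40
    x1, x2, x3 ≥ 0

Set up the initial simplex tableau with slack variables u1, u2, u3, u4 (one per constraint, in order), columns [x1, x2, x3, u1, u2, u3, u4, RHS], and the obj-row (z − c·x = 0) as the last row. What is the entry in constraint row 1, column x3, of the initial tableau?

4

Constraint 1 has coefficient 4 on x3.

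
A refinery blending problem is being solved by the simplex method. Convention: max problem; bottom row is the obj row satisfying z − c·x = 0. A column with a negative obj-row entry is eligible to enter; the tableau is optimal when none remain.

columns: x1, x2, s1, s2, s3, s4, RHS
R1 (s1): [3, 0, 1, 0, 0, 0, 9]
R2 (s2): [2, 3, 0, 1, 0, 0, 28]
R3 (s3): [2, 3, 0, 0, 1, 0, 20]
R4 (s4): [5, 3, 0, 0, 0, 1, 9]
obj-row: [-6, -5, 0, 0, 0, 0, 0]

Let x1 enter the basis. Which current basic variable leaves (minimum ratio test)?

Column x1 entries and ratios — s1: 9/3 = 3; s2: 28/2 = 14; s3: 20/2 = 10; s4: 9/5 = 9/5.
Smallest ratio is 9/5 in the row of s4, so s4 leaves.

s4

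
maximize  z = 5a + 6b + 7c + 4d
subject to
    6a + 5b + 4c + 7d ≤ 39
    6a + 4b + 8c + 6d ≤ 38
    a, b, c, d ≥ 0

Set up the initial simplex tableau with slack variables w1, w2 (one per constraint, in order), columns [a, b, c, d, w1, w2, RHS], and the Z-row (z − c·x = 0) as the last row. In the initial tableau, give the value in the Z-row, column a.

-5

The Z-row carries the negated objective coefficients: the a entry is -5.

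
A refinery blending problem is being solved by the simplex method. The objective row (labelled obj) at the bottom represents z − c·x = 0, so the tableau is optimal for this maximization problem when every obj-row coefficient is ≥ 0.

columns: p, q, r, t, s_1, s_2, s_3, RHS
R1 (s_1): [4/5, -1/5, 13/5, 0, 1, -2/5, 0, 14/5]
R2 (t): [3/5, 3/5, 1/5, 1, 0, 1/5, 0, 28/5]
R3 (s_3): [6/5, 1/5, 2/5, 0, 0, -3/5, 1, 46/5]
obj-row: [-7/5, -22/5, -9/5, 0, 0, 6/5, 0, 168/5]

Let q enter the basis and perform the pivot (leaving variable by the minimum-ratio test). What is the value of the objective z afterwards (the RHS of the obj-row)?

224/3

Ratio test on column q — row 1: entry -1/5 ≤ 0; row 2: (28/5)/(3/5) = 28/3; row 3: (46/5)/(1/5) = 46. Minimum is 28/3 at row 2 (t leaves); pivot element 3/5.
Pivot on row 2; the obj-row RHS becomes 168/5 − (-22/5)·(28/3) = 224/3.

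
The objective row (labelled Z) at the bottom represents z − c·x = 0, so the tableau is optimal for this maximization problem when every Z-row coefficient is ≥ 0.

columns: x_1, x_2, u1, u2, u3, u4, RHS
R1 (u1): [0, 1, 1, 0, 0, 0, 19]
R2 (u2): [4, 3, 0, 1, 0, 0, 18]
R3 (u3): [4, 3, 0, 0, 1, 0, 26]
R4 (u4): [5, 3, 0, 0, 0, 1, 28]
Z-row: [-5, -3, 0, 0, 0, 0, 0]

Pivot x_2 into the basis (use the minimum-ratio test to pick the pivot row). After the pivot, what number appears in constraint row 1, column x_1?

Ratio test on column x_2 — row 1: 19/1 = 19; row 2: 18/3 = 6; row 3: 26/3 = 26/3; row 4: 28/3 = 28/3. Minimum is 6 at row 2 (u2 leaves); pivot element 3.
Divide row 2 by 3; eliminate column x_2 from the other rows.
Row 1 update in column x_1: 0 − 1·(4/3) = -4/3.

-4/3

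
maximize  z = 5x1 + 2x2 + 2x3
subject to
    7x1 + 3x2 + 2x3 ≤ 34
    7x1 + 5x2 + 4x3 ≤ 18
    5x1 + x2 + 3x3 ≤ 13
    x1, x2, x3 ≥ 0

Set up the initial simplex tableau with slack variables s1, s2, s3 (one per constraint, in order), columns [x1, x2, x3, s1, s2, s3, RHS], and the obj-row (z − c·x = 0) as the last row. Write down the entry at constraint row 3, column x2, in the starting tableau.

Constraint 3 has coefficient 1 on x2.

1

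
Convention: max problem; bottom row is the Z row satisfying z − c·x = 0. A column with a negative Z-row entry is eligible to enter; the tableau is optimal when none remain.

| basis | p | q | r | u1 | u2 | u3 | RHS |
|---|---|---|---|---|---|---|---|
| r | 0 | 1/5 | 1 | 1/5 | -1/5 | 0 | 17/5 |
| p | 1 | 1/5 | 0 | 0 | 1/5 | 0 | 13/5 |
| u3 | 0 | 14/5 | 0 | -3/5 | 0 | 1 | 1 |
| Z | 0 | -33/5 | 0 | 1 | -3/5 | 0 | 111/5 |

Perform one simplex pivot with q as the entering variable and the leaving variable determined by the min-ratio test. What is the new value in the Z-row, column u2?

-3/5

Ratio test on column q — row 1: (17/5)/(1/5) = 17; row 2: (13/5)/(1/5) = 13; row 3: 1/(14/5) = 5/14. Minimum is 5/14 at row 3 (u3 leaves); pivot element 14/5.
Divide row 3 by 14/5; eliminate column q from the other rows.
Z-row update in column u2: -3/5 − (-33/5)·0 = -3/5.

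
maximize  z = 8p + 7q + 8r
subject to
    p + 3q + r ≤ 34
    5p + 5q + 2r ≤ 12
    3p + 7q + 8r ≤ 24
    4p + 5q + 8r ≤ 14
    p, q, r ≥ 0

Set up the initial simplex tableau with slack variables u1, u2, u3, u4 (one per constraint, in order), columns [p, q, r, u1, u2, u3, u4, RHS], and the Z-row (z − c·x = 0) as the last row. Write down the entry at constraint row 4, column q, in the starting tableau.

Constraint 4 has coefficient 5 on q.

5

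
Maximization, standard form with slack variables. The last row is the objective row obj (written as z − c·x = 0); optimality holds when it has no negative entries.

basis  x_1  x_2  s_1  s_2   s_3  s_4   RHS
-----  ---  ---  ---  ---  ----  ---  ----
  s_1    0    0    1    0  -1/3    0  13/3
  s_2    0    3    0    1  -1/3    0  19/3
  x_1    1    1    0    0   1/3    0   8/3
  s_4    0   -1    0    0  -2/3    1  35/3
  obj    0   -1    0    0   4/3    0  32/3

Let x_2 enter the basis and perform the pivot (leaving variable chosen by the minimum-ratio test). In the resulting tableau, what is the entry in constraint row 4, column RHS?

124/9

Ratio test on column x_2 — row 1: entry 0 ≤ 0; row 2: (19/3)/3 = 19/9; row 3: (8/3)/1 = 8/3; row 4: entry -1 ≤ 0. Minimum is 19/9 at row 2 (s_2 leaves); pivot element 3.
Divide row 2 by 3; eliminate column x_2 from the other rows.
Row 4 update in column RHS: 35/3 − (-1)·(19/9) = 124/9.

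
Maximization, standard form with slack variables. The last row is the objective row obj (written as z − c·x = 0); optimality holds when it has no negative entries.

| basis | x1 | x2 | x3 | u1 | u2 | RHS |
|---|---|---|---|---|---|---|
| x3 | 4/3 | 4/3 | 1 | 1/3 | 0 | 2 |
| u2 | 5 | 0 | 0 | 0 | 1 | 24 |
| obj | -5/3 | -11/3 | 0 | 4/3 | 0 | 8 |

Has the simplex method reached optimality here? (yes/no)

no

The obj-row has a negative entry -11/3 in column x2, so it is not optimal.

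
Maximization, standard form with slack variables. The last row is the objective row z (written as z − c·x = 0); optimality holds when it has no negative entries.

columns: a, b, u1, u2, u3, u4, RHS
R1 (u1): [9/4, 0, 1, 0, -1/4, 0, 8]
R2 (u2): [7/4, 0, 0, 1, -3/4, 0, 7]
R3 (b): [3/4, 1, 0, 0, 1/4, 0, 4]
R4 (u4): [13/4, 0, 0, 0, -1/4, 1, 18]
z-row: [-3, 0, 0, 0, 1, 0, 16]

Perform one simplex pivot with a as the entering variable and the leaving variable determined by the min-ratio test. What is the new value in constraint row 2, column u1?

Ratio test on column a — row 1: 8/(9/4) = 32/9; row 2: 7/(7/4) = 4; row 3: 4/(3/4) = 16/3; row 4: 18/(13/4) = 72/13. Minimum is 32/9 at row 1 (u1 leaves); pivot element 9/4.
Divide row 1 by 9/4; eliminate column a from the other rows.
Row 2 update in column u1: 0 − (7/4)·(4/9) = -7/9.

-7/9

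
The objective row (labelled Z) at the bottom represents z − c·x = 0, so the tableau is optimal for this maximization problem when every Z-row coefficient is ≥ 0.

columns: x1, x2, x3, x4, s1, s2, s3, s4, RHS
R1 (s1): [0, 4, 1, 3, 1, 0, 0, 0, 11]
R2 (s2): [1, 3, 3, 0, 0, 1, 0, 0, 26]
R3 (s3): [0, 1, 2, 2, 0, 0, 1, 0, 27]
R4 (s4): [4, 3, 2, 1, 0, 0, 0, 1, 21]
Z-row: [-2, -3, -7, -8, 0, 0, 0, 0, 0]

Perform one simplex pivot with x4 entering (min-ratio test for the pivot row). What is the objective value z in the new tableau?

88/3

Ratio test on column x4 — row 1: 11/3 = 11/3; row 2: entry 0 ≤ 0; row 3: 27/2 = 27/2; row 4: 21/1 = 21. Minimum is 11/3 at row 1 (s1 leaves); pivot element 3.
Pivot on row 1; the Z-row RHS becomes 0 − (-8)·(11/3) = 88/3.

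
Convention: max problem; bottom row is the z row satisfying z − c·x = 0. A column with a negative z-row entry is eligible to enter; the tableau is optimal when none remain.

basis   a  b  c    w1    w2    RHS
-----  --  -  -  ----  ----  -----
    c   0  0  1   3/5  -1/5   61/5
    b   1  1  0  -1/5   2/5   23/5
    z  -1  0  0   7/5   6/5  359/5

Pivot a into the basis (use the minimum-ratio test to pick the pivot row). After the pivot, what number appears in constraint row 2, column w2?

Ratio test on column a — row 1: entry 0 ≤ 0; row 2: (23/5)/1 = 23/5. Minimum is 23/5 at row 2 (b leaves); pivot element 1.
Divide row 2 by 1; eliminate column a from the other rows.
In the new row 2, the w2 entry is the old entry divided by the pivot: (2/5)/1 = 2/5.

2/5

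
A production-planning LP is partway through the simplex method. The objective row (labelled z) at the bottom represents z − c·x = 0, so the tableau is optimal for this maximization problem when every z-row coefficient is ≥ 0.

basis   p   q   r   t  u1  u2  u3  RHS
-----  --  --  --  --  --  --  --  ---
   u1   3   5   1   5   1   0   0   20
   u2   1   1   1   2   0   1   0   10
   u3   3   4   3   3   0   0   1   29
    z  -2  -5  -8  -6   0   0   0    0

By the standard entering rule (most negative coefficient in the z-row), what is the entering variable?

r

Negative z-row entries: p: -2, q: -5, r: -8, t: -6.
The most negative is -8 in column r, so r enters.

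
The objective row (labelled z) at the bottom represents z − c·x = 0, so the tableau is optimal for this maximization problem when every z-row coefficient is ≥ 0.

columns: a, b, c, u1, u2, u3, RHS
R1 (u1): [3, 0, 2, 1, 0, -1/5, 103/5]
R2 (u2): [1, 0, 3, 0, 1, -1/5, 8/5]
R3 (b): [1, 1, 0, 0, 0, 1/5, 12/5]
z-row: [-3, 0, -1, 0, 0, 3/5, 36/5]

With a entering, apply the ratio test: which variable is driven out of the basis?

u2

Column a entries and ratios — u1: (103/5)/3 = 103/15; u2: (8/5)/1 = 8/5; b: (12/5)/1 = 12/5.
Smallest ratio is 8/5 in the row of u2, so u2 leaves.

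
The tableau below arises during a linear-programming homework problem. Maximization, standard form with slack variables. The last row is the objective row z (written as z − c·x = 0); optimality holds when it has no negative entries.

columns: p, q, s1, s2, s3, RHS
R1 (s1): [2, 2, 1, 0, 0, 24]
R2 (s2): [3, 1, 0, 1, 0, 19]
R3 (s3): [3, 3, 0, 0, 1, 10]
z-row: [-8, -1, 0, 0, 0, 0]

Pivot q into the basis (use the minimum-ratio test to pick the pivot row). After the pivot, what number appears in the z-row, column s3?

1/3

Ratio test on column q — row 1: 24/2 = 12; row 2: 19/1 = 19; row 3: 10/3 = 10/3. Minimum is 10/3 at row 3 (s3 leaves); pivot element 3.
Divide row 3 by 3; eliminate column q from the other rows.
z-row update in column s3: 0 − (-1)·(1/3) = 1/3.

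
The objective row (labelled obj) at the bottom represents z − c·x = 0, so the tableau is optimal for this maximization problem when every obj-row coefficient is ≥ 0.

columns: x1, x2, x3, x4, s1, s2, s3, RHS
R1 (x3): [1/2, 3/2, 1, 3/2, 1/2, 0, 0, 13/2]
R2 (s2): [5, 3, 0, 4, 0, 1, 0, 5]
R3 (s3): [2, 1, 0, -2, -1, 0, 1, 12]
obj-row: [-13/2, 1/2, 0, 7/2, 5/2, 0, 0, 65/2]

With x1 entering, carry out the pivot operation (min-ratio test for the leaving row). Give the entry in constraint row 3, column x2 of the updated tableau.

-1/5

Ratio test on column x1 — row 1: (13/2)/(1/2) = 13; row 2: 5/5 = 1; row 3: 12/2 = 6. Minimum is 1 at row 2 (s2 leaves); pivot element 5.
Divide row 2 by 5; eliminate column x1 from the other rows.
Row 3 update in column x2: 1 − 2·(3/5) = -1/5.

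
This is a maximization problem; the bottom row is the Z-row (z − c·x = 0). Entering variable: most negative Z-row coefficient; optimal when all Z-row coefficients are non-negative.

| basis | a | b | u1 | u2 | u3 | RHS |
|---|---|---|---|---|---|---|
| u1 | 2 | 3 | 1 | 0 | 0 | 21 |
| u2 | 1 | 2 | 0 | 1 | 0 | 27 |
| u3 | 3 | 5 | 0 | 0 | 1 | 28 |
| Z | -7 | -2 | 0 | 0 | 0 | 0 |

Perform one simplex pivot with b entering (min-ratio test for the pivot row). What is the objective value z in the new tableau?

56/5

Ratio test on column b — row 1: 21/3 = 7; row 2: 27/2 = 27/2; row 3: 28/5 = 28/5. Minimum is 28/5 at row 3 (u3 leaves); pivot element 5.
Pivot on row 3; the Z-row RHS becomes 0 − (-2)·(28/5) = 56/5.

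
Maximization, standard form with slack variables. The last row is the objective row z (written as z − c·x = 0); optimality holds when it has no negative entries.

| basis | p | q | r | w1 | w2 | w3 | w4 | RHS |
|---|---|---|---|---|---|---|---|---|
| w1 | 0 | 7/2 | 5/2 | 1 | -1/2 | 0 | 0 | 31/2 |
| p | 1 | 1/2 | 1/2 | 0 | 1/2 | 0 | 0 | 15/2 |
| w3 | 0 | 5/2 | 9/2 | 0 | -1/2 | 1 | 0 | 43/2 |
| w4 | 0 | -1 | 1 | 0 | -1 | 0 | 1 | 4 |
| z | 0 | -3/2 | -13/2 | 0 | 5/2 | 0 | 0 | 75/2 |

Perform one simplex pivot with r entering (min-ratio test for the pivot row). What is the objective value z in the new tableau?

127/2

Ratio test on column r — row 1: (31/2)/(5/2) = 31/5; row 2: (15/2)/(1/2) = 15; row 3: (43/2)/(9/2) = 43/9; row 4: 4/1 = 4. Minimum is 4 at row 4 (w4 leaves); pivot element 1.
Pivot on row 4; the z-row RHS becomes 75/2 − (-13/2)·4 = 127/2.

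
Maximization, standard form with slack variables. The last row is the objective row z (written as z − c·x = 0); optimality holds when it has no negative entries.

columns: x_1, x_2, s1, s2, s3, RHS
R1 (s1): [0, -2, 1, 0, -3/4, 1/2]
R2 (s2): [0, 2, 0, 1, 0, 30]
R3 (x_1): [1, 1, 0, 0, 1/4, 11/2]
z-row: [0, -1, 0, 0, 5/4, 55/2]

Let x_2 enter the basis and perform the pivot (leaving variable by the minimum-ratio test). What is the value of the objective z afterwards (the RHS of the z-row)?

Ratio test on column x_2 — row 1: entry -2 ≤ 0; row 2: 30/2 = 15; row 3: (11/2)/1 = 11/2. Minimum is 11/2 at row 3 (x_1 leaves); pivot element 1.
Pivot on row 3; the z-row RHS becomes 55/2 − (-1)·(11/2) = 33.

33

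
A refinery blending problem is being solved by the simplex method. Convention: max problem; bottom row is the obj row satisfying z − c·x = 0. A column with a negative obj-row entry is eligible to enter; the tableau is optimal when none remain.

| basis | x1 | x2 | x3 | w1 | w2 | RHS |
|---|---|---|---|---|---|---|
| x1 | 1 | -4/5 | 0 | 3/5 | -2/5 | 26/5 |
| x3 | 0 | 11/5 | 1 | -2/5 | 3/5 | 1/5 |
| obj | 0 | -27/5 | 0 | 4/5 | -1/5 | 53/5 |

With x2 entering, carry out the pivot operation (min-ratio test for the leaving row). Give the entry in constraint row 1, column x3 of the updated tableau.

Ratio test on column x2 — row 1: entry -4/5 ≤ 0; row 2: (1/5)/(11/5) = 1/11. Minimum is 1/11 at row 2 (x3 leaves); pivot element 11/5.
Divide row 2 by 11/5; eliminate column x2 from the other rows.
Row 1 update in column x3: 0 − (-4/5)·(5/11) = 4/11.

4/11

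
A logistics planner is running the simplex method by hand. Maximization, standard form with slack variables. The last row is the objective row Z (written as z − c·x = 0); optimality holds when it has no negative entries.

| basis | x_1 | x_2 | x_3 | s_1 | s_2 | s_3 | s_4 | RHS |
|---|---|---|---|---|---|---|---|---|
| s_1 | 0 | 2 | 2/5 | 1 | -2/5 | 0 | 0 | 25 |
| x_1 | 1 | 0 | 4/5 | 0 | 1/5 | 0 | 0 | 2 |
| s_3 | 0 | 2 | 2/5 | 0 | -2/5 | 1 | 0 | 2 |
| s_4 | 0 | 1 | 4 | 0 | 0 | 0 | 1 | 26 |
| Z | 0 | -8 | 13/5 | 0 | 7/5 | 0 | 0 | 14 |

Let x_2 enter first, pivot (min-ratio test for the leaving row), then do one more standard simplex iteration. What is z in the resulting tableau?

Ratio test on column x_2 — row 1: 25/2 = 25/2; row 2: entry 0 ≤ 0; row 3: 2/2 = 1; row 4: 26/1 = 26. Minimum is 1 at row 3 (s_3 leaves); pivot element 2.
Pivot on row 3; the Z-row RHS becomes 14 − (-8)·1 = 22.
Next entering variable (most negative Z-row entry -1/5): s_2.
Ratio test on column s_2 — row 1: entry 0 ≤ 0; row 2: 2/(1/5) = 10; row 3: entry -1/5 ≤ 0; row 4: 25/(1/5) = 125. Minimum is 10 at row 2 (x_1 leaves); pivot element 1/5.
After the second pivot the Z-row RHS is 22 − (-1/5)·10 = 24.

24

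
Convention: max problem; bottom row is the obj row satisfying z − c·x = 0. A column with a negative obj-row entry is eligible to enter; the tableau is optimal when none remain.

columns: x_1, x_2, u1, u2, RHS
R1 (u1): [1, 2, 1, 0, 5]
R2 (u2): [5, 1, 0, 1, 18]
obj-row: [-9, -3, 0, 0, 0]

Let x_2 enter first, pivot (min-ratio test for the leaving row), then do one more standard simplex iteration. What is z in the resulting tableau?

100/3

Ratio test on column x_2 — row 1: 5/2 = 5/2; row 2: 18/1 = 18. Minimum is 5/2 at row 1 (u1 leaves); pivot element 2.
Pivot on row 1; the obj-row RHS becomes 0 − (-3)·(5/2) = 15/2.
Next entering variable (most negative obj-row entry -15/2): x_1.
Ratio test on column x_1 — row 1: (5/2)/(1/2) = 5; row 2: (31/2)/(9/2) = 31/9. Minimum is 31/9 at row 2 (u2 leaves); pivot element 9/2.
After the second pivot the obj-row RHS is 15/2 − (-15/2)·(31/9) = 100/3.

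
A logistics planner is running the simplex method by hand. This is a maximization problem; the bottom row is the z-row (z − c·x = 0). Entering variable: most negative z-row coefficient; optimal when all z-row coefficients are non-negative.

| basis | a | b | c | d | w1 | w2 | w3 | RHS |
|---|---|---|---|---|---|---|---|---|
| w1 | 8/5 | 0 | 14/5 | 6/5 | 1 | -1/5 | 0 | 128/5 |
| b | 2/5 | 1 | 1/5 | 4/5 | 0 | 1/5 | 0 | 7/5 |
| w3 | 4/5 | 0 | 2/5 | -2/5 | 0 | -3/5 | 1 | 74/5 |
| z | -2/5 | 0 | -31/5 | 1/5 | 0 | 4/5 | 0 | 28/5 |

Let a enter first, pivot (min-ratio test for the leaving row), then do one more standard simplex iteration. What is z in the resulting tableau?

49

Ratio test on column a — row 1: (128/5)/(8/5) = 16; row 2: (7/5)/(2/5) = 7/2; row 3: (74/5)/(4/5) = 37/2. Minimum is 7/2 at row 2 (b leaves); pivot element 2/5.
Pivot on row 2; the z-row RHS becomes 28/5 − (-2/5)·(7/2) = 7.
Next entering variable (most negative z-row entry -6): c.
Ratio test on column c — row 1: 20/2 = 10; row 2: (7/2)/(1/2) = 7; row 3: entry 0 ≤ 0. Minimum is 7 at row 2 (a leaves); pivot element 1/2.
After the second pivot the z-row RHS is 7 − (-6)·7 = 49.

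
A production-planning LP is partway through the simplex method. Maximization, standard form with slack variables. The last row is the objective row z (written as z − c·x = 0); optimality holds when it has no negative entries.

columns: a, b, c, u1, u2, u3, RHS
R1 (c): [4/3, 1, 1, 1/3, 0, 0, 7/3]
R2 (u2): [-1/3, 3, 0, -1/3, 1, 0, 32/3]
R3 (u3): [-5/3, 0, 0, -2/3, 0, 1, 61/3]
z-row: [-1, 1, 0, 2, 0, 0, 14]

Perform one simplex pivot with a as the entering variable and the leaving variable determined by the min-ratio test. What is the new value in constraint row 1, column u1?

Ratio test on column a — row 1: (7/3)/(4/3) = 7/4; row 2: entry -1/3 ≤ 0; row 3: entry -5/3 ≤ 0. Minimum is 7/4 at row 1 (c leaves); pivot element 4/3.
Divide row 1 by 4/3; eliminate column a from the other rows.
In the new row 1, the u1 entry is the old entry divided by the pivot: (1/3)/(4/3) = 1/4.

1/4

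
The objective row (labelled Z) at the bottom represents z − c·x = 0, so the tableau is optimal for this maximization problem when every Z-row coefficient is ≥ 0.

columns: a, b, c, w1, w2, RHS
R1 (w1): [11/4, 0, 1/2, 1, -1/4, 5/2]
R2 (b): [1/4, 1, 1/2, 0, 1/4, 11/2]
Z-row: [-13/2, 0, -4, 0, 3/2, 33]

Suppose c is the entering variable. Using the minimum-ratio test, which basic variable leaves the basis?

Column c entries and ratios — w1: (5/2)/(1/2) = 5; b: (11/2)/(1/2) = 11.
Smallest ratio is 5 in the row of w1, so w1 leaves.

w1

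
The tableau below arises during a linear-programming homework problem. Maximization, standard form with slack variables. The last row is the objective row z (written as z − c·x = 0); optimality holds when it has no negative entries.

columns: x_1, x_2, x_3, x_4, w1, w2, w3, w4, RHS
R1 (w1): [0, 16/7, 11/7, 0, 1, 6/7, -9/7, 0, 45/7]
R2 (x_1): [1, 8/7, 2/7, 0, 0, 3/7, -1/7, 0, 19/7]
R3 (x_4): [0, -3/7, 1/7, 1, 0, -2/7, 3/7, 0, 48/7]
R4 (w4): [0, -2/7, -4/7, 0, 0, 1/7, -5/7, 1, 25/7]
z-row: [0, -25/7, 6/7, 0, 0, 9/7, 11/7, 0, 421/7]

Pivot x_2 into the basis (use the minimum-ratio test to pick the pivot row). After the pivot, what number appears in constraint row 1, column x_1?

Ratio test on column x_2 — row 1: (45/7)/(16/7) = 45/16; row 2: (19/7)/(8/7) = 19/8; row 3: entry -3/7 ≤ 0; row 4: entry -2/7 ≤ 0. Minimum is 19/8 at row 2 (x_1 leaves); pivot element 8/7.
Divide row 2 by 8/7; eliminate column x_2 from the other rows.
Row 1 update in column x_1: 0 − (16/7)·(7/8) = -2.

-2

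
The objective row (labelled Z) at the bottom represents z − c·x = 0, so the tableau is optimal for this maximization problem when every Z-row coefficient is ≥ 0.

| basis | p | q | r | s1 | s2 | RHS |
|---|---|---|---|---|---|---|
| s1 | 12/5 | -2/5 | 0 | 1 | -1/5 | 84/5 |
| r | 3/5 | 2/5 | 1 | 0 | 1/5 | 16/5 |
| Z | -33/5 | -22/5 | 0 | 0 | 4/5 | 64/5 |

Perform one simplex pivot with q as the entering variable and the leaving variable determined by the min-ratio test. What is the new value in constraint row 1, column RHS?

20

Ratio test on column q — row 1: entry -2/5 ≤ 0; row 2: (16/5)/(2/5) = 8. Minimum is 8 at row 2 (r leaves); pivot element 2/5.
Divide row 2 by 2/5; eliminate column q from the other rows.
Row 1 update in column RHS: 84/5 − (-2/5)·8 = 20.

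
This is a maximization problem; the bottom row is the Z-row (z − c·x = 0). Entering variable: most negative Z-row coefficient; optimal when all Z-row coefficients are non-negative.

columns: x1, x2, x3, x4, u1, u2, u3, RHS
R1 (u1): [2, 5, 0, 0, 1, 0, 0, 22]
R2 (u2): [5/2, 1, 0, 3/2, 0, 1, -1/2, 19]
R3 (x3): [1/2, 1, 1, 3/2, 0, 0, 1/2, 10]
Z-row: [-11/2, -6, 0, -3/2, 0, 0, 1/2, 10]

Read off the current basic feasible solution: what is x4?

x4 is not in the basis, so in the current basic feasible solution x4 = 0.

0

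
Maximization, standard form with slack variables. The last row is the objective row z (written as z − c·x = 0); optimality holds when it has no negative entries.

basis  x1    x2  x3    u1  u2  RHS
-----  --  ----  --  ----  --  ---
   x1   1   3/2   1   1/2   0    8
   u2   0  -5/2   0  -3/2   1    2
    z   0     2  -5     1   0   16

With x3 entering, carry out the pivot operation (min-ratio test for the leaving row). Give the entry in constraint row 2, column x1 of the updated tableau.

0

Ratio test on column x3 — row 1: 8/1 = 8; row 2: entry 0 ≤ 0. Minimum is 8 at row 1 (x1 leaves); pivot element 1.
Divide row 1 by 1; eliminate column x3 from the other rows.
Row 2 update in column x1: 0 − 0·1 = 0.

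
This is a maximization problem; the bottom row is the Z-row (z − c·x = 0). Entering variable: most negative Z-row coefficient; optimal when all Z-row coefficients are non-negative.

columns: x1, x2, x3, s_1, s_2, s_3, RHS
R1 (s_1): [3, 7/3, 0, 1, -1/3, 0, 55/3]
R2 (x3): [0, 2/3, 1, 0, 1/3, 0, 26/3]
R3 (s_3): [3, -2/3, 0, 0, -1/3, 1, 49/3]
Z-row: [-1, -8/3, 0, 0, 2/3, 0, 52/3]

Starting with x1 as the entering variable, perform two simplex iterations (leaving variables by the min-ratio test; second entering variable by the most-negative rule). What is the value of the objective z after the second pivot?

Ratio test on column x1 — row 1: (55/3)/3 = 55/9; row 2: entry 0 ≤ 0; row 3: (49/3)/3 = 49/9. Minimum is 49/9 at row 3 (s_3 leaves); pivot element 3.
Pivot on row 3; the Z-row RHS becomes 52/3 − (-1)·(49/9) = 205/9.
Next entering variable (most negative Z-row entry -26/9): x2.
Ratio test on column x2 — row 1: 2/3 = 2/3; row 2: (26/3)/(2/3) = 13; row 3: entry -2/9 ≤ 0. Minimum is 2/3 at row 1 (s_1 leaves); pivot element 3.
After the second pivot the Z-row RHS is 205/9 − (-26/9)·(2/3) = 667/27.

667/27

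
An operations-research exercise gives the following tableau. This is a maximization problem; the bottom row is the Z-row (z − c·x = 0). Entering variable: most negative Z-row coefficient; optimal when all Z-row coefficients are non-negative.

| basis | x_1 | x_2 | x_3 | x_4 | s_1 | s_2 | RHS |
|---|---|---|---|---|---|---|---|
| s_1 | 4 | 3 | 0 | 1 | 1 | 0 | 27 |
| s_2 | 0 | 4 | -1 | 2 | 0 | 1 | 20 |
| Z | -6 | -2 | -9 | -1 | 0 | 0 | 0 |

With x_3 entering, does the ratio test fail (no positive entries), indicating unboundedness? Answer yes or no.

yes

Every constraint-row entry in column x_3 is ≤ 0, so increasing x_3 is unbounded.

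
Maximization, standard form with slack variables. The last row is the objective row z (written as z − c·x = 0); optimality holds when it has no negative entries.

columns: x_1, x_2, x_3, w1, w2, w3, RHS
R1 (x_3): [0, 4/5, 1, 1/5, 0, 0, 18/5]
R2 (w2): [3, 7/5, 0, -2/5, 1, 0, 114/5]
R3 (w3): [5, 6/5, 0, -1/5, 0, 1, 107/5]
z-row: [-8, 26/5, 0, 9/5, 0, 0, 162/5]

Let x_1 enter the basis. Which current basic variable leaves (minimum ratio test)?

w3

Column x_1 entries and ratios — x_3: 0 ≤ 0, skip; w2: (114/5)/3 = 38/5; w3: (107/5)/5 = 107/25.
Smallest ratio is 107/25 in the row of w3, so w3 leaves.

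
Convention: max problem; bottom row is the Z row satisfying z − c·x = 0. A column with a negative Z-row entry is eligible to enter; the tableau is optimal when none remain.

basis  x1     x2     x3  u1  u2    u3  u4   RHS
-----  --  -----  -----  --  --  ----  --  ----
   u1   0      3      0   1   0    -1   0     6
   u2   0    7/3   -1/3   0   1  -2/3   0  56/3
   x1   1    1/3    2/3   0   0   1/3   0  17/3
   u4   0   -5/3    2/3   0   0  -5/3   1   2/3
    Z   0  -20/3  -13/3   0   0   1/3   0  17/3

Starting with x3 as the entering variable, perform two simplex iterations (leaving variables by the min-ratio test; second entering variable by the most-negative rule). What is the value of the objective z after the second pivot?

Ratio test on column x3 — row 1: entry 0 ≤ 0; row 2: entry -1/3 ≤ 0; row 3: (17/3)/(2/3) = 17/2; row 4: (2/3)/(2/3) = 1. Minimum is 1 at row 4 (u4 leaves); pivot element 2/3.
Pivot on row 4; the Z-row RHS becomes 17/3 − (-13/3)·1 = 10.
Next entering variable (most negative Z-row entry -35/2): x2.
Ratio test on column x2 — row 1: 6/3 = 2; row 2: 19/(3/2) = 38/3; row 3: 5/2 = 5/2; row 4: entry -5/2 ≤ 0. Minimum is 2 at row 1 (u1 leaves); pivot element 3.
After the second pivot the Z-row RHS is 10 − (-35/2)·2 = 45.

45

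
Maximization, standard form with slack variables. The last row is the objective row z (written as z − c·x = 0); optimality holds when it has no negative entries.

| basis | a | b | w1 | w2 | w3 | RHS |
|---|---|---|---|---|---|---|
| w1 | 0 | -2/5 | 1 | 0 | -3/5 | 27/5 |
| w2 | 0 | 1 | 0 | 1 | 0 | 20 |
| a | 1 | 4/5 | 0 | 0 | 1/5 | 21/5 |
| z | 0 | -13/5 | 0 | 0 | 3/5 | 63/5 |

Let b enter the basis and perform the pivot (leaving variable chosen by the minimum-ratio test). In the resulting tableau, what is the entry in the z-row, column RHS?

Ratio test on column b — row 1: entry -2/5 ≤ 0; row 2: 20/1 = 20; row 3: (21/5)/(4/5) = 21/4. Minimum is 21/4 at row 3 (a leaves); pivot element 4/5.
Divide row 3 by 4/5; eliminate column b from the other rows.
z-row update in column RHS: 63/5 − (-13/5)·(21/4) = 105/4.

105/4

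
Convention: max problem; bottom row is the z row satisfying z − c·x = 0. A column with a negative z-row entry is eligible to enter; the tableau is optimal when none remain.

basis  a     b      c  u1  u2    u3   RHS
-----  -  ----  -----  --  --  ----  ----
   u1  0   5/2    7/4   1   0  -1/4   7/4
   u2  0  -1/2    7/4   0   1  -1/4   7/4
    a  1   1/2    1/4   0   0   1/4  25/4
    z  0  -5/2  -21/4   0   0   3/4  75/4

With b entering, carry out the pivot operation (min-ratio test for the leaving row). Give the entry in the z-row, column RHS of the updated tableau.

41/2

Ratio test on column b — row 1: (7/4)/(5/2) = 7/10; row 2: entry -1/2 ≤ 0; row 3: (25/4)/(1/2) = 25/2. Minimum is 7/10 at row 1 (u1 leaves); pivot element 5/2.
Divide row 1 by 5/2; eliminate column b from the other rows.
z-row update in column RHS: 75/4 − (-5/2)·(7/10) = 41/2.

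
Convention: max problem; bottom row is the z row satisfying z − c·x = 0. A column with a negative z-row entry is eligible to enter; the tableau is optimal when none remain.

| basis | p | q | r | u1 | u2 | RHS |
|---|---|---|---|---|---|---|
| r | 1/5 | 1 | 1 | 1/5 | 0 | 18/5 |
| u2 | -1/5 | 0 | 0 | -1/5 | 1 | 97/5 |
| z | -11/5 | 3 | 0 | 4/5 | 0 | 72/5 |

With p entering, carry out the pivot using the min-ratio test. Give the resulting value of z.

Ratio test on column p — row 1: (18/5)/(1/5) = 18; row 2: entry -1/5 ≤ 0. Minimum is 18 at row 1 (r leaves); pivot element 1/5.
Pivot on row 1; the z-row RHS becomes 72/5 − (-11/5)·18 = 54.

54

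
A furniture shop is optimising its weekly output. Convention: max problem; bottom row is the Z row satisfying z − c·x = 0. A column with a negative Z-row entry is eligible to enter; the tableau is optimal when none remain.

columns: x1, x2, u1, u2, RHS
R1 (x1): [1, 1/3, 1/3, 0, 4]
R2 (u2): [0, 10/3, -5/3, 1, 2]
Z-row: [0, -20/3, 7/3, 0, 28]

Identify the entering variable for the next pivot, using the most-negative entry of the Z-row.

Negative Z-row entries: x2: -20/3.
The most negative is -20/3 in column x2, so x2 enters.

x2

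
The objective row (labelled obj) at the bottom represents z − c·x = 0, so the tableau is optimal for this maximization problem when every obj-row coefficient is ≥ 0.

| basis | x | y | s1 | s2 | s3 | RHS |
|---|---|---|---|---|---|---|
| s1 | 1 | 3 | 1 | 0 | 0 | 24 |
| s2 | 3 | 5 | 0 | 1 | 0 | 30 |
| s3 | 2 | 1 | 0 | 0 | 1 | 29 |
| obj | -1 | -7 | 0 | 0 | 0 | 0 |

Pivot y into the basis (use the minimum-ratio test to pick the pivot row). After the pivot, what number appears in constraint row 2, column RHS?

6

Ratio test on column y — row 1: 24/3 = 8; row 2: 30/5 = 6; row 3: 29/1 = 29. Minimum is 6 at row 2 (s2 leaves); pivot element 5.
Divide row 2 by 5; eliminate column y from the other rows.
In the new row 2, the RHS entry is the old entry divided by the pivot: 30/5 = 6.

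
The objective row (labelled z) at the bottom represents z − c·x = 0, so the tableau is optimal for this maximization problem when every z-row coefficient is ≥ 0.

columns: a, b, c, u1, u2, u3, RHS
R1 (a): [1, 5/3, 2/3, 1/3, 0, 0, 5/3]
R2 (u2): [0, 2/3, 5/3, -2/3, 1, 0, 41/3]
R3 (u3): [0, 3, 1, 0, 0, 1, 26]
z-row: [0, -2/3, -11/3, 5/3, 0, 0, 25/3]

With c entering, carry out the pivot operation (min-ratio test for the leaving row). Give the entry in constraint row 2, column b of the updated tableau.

-7/2

Ratio test on column c — row 1: (5/3)/(2/3) = 5/2; row 2: (41/3)/(5/3) = 41/5; row 3: 26/1 = 26. Minimum is 5/2 at row 1 (a leaves); pivot element 2/3.
Divide row 1 by 2/3; eliminate column c from the other rows.
Row 2 update in column b: 2/3 − (5/3)·(5/2) = -7/2.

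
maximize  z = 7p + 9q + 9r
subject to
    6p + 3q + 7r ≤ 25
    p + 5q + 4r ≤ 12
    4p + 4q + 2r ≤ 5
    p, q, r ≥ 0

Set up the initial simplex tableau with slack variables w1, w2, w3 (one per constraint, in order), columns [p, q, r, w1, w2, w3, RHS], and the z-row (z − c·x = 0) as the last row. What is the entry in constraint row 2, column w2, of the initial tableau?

Slack w2 belongs to constraint 2; its column is the unit vector e_2, so the entry in row 2 is 1.

1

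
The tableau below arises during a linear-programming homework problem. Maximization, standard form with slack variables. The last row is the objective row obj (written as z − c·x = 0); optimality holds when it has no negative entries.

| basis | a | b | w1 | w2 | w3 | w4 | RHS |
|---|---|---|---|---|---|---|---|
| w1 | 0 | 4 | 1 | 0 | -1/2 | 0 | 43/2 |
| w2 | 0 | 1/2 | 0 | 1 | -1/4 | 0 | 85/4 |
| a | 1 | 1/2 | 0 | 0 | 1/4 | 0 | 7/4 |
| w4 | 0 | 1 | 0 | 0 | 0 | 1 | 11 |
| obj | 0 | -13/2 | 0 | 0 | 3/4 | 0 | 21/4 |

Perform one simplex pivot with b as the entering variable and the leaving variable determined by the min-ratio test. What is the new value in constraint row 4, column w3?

-1/2

Ratio test on column b — row 1: (43/2)/4 = 43/8; row 2: (85/4)/(1/2) = 85/2; row 3: (7/4)/(1/2) = 7/2; row 4: 11/1 = 11. Minimum is 7/2 at row 3 (a leaves); pivot element 1/2.
Divide row 3 by 1/2; eliminate column b from the other rows.
Row 4 update in column w3: 0 − 1·(1/2) = -1/2.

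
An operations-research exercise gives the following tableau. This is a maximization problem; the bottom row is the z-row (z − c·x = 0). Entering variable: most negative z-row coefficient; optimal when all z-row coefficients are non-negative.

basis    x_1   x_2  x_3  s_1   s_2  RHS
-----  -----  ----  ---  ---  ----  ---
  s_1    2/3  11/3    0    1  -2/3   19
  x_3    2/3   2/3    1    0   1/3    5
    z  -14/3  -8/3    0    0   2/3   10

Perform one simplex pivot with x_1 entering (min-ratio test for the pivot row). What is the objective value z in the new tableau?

Ratio test on column x_1 — row 1: 19/(2/3) = 57/2; row 2: 5/(2/3) = 15/2. Minimum is 15/2 at row 2 (x_3 leaves); pivot element 2/3.
Pivot on row 2; the z-row RHS becomes 10 − (-14/3)·(15/2) = 45.

45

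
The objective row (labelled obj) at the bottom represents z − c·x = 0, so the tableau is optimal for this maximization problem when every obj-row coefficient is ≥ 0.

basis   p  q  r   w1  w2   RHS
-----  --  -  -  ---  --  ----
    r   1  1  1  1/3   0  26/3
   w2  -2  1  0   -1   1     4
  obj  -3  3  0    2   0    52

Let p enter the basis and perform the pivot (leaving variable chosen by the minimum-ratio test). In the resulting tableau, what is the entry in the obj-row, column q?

6

Ratio test on column p — row 1: (26/3)/1 = 26/3; row 2: entry -2 ≤ 0. Minimum is 26/3 at row 1 (r leaves); pivot element 1.
Divide row 1 by 1; eliminate column p from the other rows.
obj-row update in column q: 3 − (-3)·1 = 6.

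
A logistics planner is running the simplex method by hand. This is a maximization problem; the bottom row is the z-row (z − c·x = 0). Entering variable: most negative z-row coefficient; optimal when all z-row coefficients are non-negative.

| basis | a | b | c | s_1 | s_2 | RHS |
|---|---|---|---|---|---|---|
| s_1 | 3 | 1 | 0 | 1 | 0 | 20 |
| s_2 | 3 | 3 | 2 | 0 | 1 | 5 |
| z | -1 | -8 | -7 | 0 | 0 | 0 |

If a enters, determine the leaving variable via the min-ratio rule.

Column a entries and ratios — s_1: 20/3 = 20/3; s_2: 5/3 = 5/3.
Smallest ratio is 5/3 in the row of s_2, so s_2 leaves.

s_2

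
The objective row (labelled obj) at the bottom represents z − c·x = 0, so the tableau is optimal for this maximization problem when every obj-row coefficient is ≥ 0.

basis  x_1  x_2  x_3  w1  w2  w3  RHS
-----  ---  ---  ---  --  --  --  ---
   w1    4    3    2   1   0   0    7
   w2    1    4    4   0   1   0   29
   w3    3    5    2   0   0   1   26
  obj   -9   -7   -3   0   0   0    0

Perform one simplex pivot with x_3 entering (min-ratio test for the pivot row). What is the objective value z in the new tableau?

Ratio test on column x_3 — row 1: 7/2 = 7/2; row 2: 29/4 = 29/4; row 3: 26/2 = 13. Minimum is 7/2 at row 1 (w1 leaves); pivot element 2.
Pivot on row 1; the obj-row RHS becomes 0 − (-3)·(7/2) = 21/2.

21/2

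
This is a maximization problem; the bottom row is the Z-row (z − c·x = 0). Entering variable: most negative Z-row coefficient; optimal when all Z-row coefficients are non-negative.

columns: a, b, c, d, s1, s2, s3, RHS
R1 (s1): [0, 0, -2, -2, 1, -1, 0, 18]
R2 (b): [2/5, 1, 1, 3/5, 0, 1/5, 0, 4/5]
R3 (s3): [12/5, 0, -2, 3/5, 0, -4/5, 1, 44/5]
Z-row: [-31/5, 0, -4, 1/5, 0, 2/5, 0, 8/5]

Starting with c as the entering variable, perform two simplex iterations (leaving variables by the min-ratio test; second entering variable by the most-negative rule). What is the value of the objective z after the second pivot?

Ratio test on column c — row 1: entry -2 ≤ 0; row 2: (4/5)/1 = 4/5; row 3: entry -2 ≤ 0. Minimum is 4/5 at row 2 (b leaves); pivot element 1.
Pivot on row 2; the Z-row RHS becomes 8/5 − (-4)·(4/5) = 24/5.
Next entering variable (most negative Z-row entry -23/5): a.
Ratio test on column a — row 1: (98/5)/(4/5) = 49/2; row 2: (4/5)/(2/5) = 2; row 3: (52/5)/(16/5) = 13/4. Minimum is 2 at row 2 (c leaves); pivot element 2/5.
After the second pivot the Z-row RHS is 24/5 − (-23/5)·2 = 14.

14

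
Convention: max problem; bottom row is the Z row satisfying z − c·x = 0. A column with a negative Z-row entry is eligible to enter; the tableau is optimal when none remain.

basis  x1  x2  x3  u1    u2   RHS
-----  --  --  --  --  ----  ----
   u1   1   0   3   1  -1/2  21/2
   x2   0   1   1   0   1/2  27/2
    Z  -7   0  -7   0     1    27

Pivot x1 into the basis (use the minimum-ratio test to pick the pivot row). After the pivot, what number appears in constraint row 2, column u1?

Ratio test on column x1 — row 1: (21/2)/1 = 21/2; row 2: entry 0 ≤ 0. Minimum is 21/2 at row 1 (u1 leaves); pivot element 1.
Divide row 1 by 1; eliminate column x1 from the other rows.
Row 2 update in column u1: 0 − 0·1 = 0.

0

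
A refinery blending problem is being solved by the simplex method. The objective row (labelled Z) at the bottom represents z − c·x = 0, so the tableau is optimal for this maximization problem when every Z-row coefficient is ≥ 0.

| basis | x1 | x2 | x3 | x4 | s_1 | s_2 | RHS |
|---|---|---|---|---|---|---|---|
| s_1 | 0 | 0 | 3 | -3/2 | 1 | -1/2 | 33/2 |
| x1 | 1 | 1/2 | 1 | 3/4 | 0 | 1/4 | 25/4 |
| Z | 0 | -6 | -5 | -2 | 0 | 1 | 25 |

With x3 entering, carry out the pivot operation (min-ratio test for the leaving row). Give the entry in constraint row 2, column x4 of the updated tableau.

5/4

Ratio test on column x3 — row 1: (33/2)/3 = 11/2; row 2: (25/4)/1 = 25/4. Minimum is 11/2 at row 1 (s_1 leaves); pivot element 3.
Divide row 1 by 3; eliminate column x3 from the other rows.
Row 2 update in column x4: 3/4 − 1·(-1/2) = 5/4.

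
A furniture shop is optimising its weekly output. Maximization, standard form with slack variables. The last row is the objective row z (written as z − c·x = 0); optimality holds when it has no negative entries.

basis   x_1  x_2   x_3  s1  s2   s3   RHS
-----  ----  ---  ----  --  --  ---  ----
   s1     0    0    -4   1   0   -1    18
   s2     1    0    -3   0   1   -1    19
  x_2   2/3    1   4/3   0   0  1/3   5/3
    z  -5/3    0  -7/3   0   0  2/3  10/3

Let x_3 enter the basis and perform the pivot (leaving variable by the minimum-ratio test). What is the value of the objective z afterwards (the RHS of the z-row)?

25/4

Ratio test on column x_3 — row 1: entry -4 ≤ 0; row 2: entry -3 ≤ 0; row 3: (5/3)/(4/3) = 5/4. Minimum is 5/4 at row 3 (x_2 leaves); pivot element 4/3.
Pivot on row 3; the z-row RHS becomes 10/3 − (-7/3)·(5/4) = 25/4.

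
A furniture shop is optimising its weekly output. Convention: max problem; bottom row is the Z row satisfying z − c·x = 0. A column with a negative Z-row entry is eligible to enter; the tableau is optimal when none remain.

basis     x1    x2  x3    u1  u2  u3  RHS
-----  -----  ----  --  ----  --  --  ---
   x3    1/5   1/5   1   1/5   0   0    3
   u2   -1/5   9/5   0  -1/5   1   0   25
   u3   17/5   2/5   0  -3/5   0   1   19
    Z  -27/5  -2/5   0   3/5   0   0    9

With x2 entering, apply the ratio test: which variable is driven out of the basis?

Column x2 entries and ratios — x3: 3/(1/5) = 15; u2: 25/(9/5) = 125/9; u3: 19/(2/5) = 95/2.
Smallest ratio is 125/9 in the row of u2, so u2 leaves.

u2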